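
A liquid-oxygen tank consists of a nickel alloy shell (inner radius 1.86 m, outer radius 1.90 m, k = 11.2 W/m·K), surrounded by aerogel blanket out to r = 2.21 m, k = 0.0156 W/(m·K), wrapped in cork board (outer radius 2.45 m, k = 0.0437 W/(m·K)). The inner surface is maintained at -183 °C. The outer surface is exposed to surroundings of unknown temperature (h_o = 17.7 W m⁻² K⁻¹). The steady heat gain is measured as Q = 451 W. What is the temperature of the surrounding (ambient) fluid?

T_out = 23.6 °C

Sum the resistances:
  R_nickel alloy = (1/1.86 − 1/1.90)/(4πk) = 0.01132/(4π·11.2) = 8.042×10^-5 K/W
  R_aerogel blanket = (1/1.90 − 1/2.21)/(4πk) = 0.07383/(4π·0.0156) = 0.3766 K/W
  R_cork board = (1/2.21 − 1/2.45)/(4πk) = 0.04433/(4π·0.0437) = 0.08072 K/W
  R_conv,out = 1/(4πr²h) = 1/(4π·2.45²·17.7) = 7.490×10^-4 K/W
ΣR = 0.4581 K/W
ΔT = Q·ΣR = 451 × 0.4581 = 206.6 K
Heat flows inward, so T_out = T_in + ΔT = -183 + 206.6 = 23.6 °C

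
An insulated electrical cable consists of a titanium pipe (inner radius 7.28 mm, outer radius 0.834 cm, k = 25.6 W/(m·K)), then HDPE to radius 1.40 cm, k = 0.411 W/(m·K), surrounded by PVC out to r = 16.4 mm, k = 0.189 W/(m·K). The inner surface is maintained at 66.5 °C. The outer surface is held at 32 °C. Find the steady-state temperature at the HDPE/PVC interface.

Treat each layer as a resistance in series:
  R'_titanium = ln(0.00834/0.00728)/(2πk) = 0.1359/(2π·25.6) = 8.451×10^-4 m·K/W
  R'_HDPE = ln(0.0140/0.00834)/(2πk) = 0.5180/(2π·0.411) = 0.2006 m·K/W
  R'_PVC = ln(0.0164/0.0140)/(2πk) = 0.1582/(2π·0.189) = 0.1332 m·K/W
ΣR = 8.451×10^-4 + 0.2006 + 0.1332 = 0.3346 m·K/W
Q' = ΔT/ΣR = (66.5 °C − 32 °C)/0.3346 = 103.1 W/m
From the inner boundary to the HDPE/PVC interface, ΣR_partial = 0.2014 m·K/W.
T_interface = T_in − Q'·ΣR_partial = 66.5 °C − (103.1)(0.2014) = 45.7 °C

T = 45.7 °C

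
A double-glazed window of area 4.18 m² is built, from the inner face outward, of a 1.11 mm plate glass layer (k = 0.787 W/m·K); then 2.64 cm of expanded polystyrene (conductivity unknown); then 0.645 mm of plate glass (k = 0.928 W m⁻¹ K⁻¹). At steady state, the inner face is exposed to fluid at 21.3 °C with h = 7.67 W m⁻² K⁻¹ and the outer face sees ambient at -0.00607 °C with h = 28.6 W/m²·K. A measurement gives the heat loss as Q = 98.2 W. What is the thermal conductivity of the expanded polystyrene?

k = 0.0357 W/m·K

ΣR = ΔT/Q = |21.3 − -0.00607|/98.2 = 0.2170 K/W
Known resistances:
  R_conv,in = 1/(hA) = 1/(7.67·4.18) = 0.03119 K/W
  R_plate glass = L/(kA) = 0.00111/(0.787·4.18) = 3.374×10^-4 K/W
  R_plate glass = L/(kA) = 6.45×10^-4/(0.928·4.18) = 1.663×10^-4 K/W
  R_conv,out = 1/(hA) = 1/(28.6·4.18) = 0.008365 K/W
R_expanded polystyrene = ΣR − ΣR_known = 0.2170 − 0.04006 = 0.1769 K/W
L/(kA) = 0.1769 ⇒ k = 0.0264/(0.1769·4.18) = 0.0357 W/m·K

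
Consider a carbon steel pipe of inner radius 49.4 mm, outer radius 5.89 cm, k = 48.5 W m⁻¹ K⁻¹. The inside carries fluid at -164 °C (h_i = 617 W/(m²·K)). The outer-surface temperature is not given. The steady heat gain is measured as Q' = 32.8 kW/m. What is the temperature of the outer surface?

Series resistances:
  R'_conv,in = 1/(2πr h) = 1/(2π·0.0494·617) = 0.005222 m·K/W
  R'_carbon steel = ln(0.0589/0.0494)/(2πk) = 0.1759/(2π·48.5) = 5.772×10^-4 m·K/W
ΣR = 0.005799 m·K/W
ΔT = Q'·ΣR = 32800 × 0.005799 = 190.2 K
Heat flows inward, so T_out = T_in + ΔT = -164 + 190.2 = 26.2 °C

T_out = 26.2 °C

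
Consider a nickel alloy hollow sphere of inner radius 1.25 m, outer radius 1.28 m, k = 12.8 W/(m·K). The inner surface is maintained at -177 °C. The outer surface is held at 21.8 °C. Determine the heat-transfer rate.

Q = 1.71×10^6 W

Q = 4πk·ΔT/(1/r₁ − 1/r₂) = 4π × 12.8 × 198.8 / (1/1.25 − 1/1.28) = 1.71×10^6 W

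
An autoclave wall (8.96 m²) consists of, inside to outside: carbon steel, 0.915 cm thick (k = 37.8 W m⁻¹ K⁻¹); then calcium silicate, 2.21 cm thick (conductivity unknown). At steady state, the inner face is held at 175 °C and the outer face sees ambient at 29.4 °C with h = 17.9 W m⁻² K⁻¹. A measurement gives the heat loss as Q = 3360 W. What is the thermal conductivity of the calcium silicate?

ΣR = ΔT/Q = |175 − 29.4|/3360 = 0.04333 K/W
Known resistances:
  R_carbon steel = L/(kA) = 0.00915/(37.8·8.96) = 2.702×10^-5 K/W
  R_conv,out = 1/(hA) = 1/(17.9·8.96) = 0.006235 K/W
R_calcium silicate = ΣR − ΣR_known = 0.04333 − 0.006262 = 0.03707 K/W
L/(kA) = 0.03707 ⇒ k = 0.0221/(0.03707·8.96) = 0.0665 W/m·K

k = 0.0665 W/m·K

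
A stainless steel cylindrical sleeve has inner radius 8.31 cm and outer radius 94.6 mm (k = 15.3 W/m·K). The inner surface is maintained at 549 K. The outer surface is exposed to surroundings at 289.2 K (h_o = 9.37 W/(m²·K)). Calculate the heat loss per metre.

Series thermal resistances, inner to outer:
  R'_stainless steel = ln(0.0946/0.0831)/(2πk) = 0.1296/(2π·15.3) = 0.001348 m·K/W
  R'_conv,out = 1/(2πr h) = 1/(2π·0.0946·9.37) = 0.1796 m·K/W
ΣR = 0.001348 + 0.1796 = 0.1809 m·K/W
Q' = ΔT/ΣR = (549 K − 289.2 K)/0.1809 = 1440 W/m

Q' = 1440 W/m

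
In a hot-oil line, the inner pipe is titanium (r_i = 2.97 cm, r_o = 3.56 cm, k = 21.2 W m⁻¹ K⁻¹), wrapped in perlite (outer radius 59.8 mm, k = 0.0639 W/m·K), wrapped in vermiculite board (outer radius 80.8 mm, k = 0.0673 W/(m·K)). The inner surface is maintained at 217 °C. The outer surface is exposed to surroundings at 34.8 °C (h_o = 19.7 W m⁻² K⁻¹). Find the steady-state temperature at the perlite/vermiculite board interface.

Series thermal resistances, inner to outer:
  R'_titanium = ln(0.0356/0.0297)/(2πk) = 0.1812/(2π·21.2) = 0.001360 m·K/W
  R'_perlite = ln(0.0598/0.0356)/(2πk) = 0.5187/(2π·0.0639) = 1.292 m·K/W
  R'_vermiculite board = ln(0.0808/0.0598)/(2πk) = 0.3010/(2π·0.0673) = 0.7118 m·K/W
  R'_conv,out = 1/(2πr h) = 1/(2π·0.0808·19.7) = 0.09999 m·K/W
ΣR = 0.001360 + 1.292 + 0.7118 + 0.09999 = 2.105 m·K/W
Q' = ΔT/ΣR = (217 °C − 34.8 °C)/2.105 = 86.56 W/m
From the inner boundary to the perlite/vermiculite board interface, ΣR_partial = 1.293 m·K/W.
T_interface = T_in − Q'·ΣR_partial = 217 °C − (86.56)(1.293) = 105 °C

T = 105 °C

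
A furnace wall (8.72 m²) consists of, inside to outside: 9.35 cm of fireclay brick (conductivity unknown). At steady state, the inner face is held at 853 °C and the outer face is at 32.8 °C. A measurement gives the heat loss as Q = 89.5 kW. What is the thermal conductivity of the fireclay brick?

ΣR = ΔT/Q = |853 − 32.8|/89500 = 0.009164 K/W
L/(kA) = 0.009164 ⇒ k = 0.0935/(0.009164·8.72) = 1.17 W/m·K

k = 1.17 W/m·K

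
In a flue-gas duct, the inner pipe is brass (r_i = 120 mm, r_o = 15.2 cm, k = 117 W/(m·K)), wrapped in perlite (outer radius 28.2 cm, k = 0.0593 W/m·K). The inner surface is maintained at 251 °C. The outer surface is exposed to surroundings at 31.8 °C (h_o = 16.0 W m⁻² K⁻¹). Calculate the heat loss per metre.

Q' = 129 W/m

Treat each layer as a resistance in series:
  R'_brass = ln(0.152/0.120)/(2πk) = 0.2364/(2π·117) = 3.216×10^-4 m·K/W
  R'_perlite = ln(0.282/0.152)/(2πk) = 0.6180/(2π·0.0593) = 1.659 m·K/W
  R'_conv,out = 1/(2πr h) = 1/(2π·0.282·16.0) = 0.03527 m·K/W
ΣR = 3.216×10^-4 + 1.659 + 0.03527 = 1.695 m·K/W
Q' = ΔT/ΣR = (251 °C − 31.8 °C)/1.695 = 129 W/m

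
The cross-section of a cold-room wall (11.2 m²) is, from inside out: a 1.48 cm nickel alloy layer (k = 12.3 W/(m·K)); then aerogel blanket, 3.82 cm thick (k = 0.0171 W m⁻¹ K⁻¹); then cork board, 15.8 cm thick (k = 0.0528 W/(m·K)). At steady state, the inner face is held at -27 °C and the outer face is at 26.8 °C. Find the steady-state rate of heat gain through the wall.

Q = 115 W

Treat each layer as a resistance in series:
  R_nickel alloy = L/(kA) = 0.0148/(12.3·11.2) = 1.074×10^-4 K/W
  R_aerogel blanket = L/(kA) = 0.0382/(0.0171·11.2) = 0.1995 K/W
  R_cork board = L/(kA) = 0.158/(0.0528·11.2) = 0.2672 K/W
ΣR = 1.074×10^-4 + 0.1995 + 0.2672 = 0.4668 K/W
Q = ΔT/ΣR = (-27 °C − 26.8 °C)/0.4668 = -115 W
(Negative Q ⇒ heat flows inward; heat gain = 115 W.)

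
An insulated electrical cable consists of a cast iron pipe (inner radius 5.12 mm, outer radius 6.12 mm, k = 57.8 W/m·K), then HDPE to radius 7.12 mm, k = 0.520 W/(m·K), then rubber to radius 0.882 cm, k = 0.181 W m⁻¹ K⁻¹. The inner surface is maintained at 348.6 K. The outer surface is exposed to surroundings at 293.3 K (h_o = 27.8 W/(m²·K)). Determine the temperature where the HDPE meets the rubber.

T = 345.7 K

Treat each layer as a resistance in series:
  R'_cast iron = ln(0.00612/0.00512)/(2πk) = 0.1784/(2π·57.8) = 4.913×10^-4 m·K/W
  R'_HDPE = ln(0.00712/0.00612)/(2πk) = 0.1513/(2π·0.520) = 0.04632 m·K/W
  R'_rubber = ln(0.00882/0.00712)/(2πk) = 0.2141/(2π·0.181) = 0.1883 m·K/W
  R'_conv,out = 1/(2πr h) = 1/(2π·0.00882·27.8) = 0.6491 m·K/W
ΣR = 4.913×10^-4 + 0.04632 + 0.1883 + 0.6491 = 0.8842 m·K/W
Q' = ΔT/ΣR = (348.6 K − 293.3 K)/0.8842 = 62.54 W/m
From the inner boundary to the HDPE/rubber interface, ΣR_partial = 0.04681 m·K/W.
T_interface = T_in − Q'·ΣR_partial = 348.6 K − (62.54)(0.04681) = 345.7 K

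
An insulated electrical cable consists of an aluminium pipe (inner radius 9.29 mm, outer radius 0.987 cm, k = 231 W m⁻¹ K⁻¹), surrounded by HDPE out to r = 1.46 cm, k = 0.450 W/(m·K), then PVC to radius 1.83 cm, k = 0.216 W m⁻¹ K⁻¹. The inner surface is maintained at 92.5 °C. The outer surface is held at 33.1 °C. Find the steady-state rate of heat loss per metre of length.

Q' = 195 W/m

Resistance network (inner→outer):
  R'_aluminium = ln(0.00987/0.00929)/(2πk) = 0.06056/(2π·231) = 4.173×10^-5 m·K/W
  R'_HDPE = ln(0.0146/0.00987)/(2πk) = 0.3915/(2π·0.450) = 0.1385 m·K/W
  R'_PVC = ln(0.0183/0.0146)/(2πk) = 0.2259/(2π·0.216) = 0.1664 m·K/W
ΣR = 4.173×10^-5 + 0.1385 + 0.1664 = 0.3049 m·K/W
Q' = ΔT/ΣR = (92.5 °C − 33.1 °C)/0.3049 = 195 W/m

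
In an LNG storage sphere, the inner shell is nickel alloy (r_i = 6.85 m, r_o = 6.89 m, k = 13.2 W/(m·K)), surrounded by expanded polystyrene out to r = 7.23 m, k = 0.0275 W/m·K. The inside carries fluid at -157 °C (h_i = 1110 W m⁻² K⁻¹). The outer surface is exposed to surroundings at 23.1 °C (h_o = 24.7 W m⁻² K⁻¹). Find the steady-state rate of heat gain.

Q = 9090 W

Treat each layer as a resistance in series:
  R_conv,in = 1/(4πr²h) = 1/(4π·6.85²·1110) = 1.528×10^-6 K/W
  R_nickel alloy = (1/6.85 − 1/6.89)/(4πk) = 8.475×10^-4/(4π·13.2) = 5.109×10^-6 K/W
  R_expanded polystyrene = (1/6.89 − 1/7.23)/(4πk) = 0.006825/(4π·0.0275) = 0.01975 K/W
  R_conv,out = 1/(4πr²h) = 1/(4π·7.23²·24.7) = 6.163×10^-5 K/W
ΣR = 1.528×10^-6 + 5.109×10^-6 + 0.01975 + 6.163×10^-5 = 0.01982 K/W
Q = ΔT/ΣR = (-157 °C − 23.1 °C)/0.01982 = -9090 W
(Negative Q ⇒ heat flows inward; heat gain = 9090 W.)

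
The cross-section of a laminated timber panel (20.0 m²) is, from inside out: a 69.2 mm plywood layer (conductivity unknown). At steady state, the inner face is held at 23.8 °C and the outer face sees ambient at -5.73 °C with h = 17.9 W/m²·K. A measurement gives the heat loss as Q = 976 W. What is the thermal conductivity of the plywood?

k = 0.126 W/m·K

ΣR = ΔT/Q = |23.8 − -5.73|/976 = 0.03026 K/W
Known resistances:
  R_conv,out = 1/(hA) = 1/(17.9·20.0) = 0.002793 K/W
R_plywood = ΣR − ΣR_known = 0.03026 − 0.002793 = 0.02747 K/W
L/(kA) = 0.02747 ⇒ k = 0.0692/(0.02747·20.0) = 0.126 W/m·K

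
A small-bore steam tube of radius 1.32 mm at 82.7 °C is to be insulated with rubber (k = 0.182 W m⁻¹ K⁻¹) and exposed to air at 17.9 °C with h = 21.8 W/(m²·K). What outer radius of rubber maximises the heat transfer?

For a cylinder, r_cr = k_ins/h = 0.182/21.8 = 0.00835 m = 0.835 cm

r_cr = 0.835 cm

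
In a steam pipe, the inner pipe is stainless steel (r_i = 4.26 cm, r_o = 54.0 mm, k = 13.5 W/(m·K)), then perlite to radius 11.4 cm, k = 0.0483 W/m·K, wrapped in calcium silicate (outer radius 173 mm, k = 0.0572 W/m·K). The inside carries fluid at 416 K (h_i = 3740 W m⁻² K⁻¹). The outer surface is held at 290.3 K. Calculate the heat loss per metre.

Q' = 34.7 W/m

Series thermal resistances, inner to outer:
  R'_conv,in = 1/(2πr h) = 1/(2π·0.0426·3740) = 9.989×10^-4 m·K/W
  R'_stainless steel = ln(0.0540/0.0426)/(2πk) = 0.2371/(2π·13.5) = 0.002796 m·K/W
  R'_perlite = ln(0.114/0.0540)/(2πk) = 0.7472/(2π·0.0483) = 2.462 m·K/W
  R'_calcium silicate = ln(0.173/0.114)/(2πk) = 0.4171/(2π·0.0572) = 1.161 m·K/W
ΣR = 9.989×10^-4 + 0.002796 + 2.462 + 1.161 = 3.627 m·K/W
Q' = ΔT/ΣR = (416 K − 290.3 K)/3.627 = 34.7 W/m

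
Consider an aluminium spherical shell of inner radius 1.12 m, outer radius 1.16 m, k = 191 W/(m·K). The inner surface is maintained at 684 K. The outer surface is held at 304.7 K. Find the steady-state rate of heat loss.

Q = 29600 kW

Q = 4πk·ΔT/(1/r₁ − 1/r₂) = 4π × 191 × 379.3 / (1/1.12 − 1/1.16) = 2.96×10^7 W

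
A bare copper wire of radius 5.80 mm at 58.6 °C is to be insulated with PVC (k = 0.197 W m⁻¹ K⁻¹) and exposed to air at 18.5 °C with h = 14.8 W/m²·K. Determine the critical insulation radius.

For a cylinder, r_cr = k_ins/h = 0.197/14.8 = 0.0133 m = 1.33 cm

r_cr = 1.33 cm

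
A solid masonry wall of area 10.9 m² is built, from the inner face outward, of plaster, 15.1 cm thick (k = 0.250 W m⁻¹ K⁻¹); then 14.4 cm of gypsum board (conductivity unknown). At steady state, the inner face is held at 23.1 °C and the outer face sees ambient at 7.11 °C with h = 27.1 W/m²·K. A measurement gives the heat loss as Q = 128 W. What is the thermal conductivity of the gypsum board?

k = 0.200 W/m·K

ΣR = ΔT/Q = |23.1 − 7.11|/128 = 0.1249 K/W
Known resistances:
  R_plaster = L/(kA) = 0.151/(0.250·10.9) = 0.05541 K/W
  R_conv,out = 1/(hA) = 1/(27.1·10.9) = 0.003385 K/W
R_gypsum board = ΣR − ΣR_known = 0.1249 − 0.05880 = 0.06610 K/W
L/(kA) = 0.06610 ⇒ k = 0.144/(0.06610·10.9) = 0.200 W/m·K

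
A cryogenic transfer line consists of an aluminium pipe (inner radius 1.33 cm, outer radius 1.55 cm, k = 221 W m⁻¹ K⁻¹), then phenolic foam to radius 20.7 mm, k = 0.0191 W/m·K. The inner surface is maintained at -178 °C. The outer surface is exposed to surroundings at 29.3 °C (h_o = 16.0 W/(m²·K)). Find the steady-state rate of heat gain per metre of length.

Treat each layer as a resistance in series:
  R'_aluminium = ln(0.0155/0.0133)/(2πk) = 0.1531/(2π·221) = 1.102×10^-4 m·K/W
  R'_phenolic foam = ln(0.0207/0.0155)/(2πk) = 0.2893/(2π·0.0191) = 2.411 m·K/W
  R'_conv,out = 1/(2πr h) = 1/(2π·0.0207·16.0) = 0.4805 m·K/W
ΣR = 1.102×10^-4 + 2.411 + 0.4805 = 2.892 m·K/W
Q' = ΔT/ΣR = (-178 °C − 29.3 °C)/2.892 = -71.7 W/m
(Negative Q' ⇒ heat flows inward; heat gain = 71.7 W/m.)

Q' = 71.7 W/m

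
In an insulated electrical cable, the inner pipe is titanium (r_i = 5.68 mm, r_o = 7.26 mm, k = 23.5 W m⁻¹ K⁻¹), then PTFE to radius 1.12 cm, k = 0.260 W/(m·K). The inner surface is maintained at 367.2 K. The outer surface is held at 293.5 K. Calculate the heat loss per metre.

Q' = 276 W/m

Resistance network (inner→outer):
  R'_titanium = ln(0.00726/0.00568)/(2πk) = 0.2454/(2π·23.5) = 0.001662 m·K/W
  R'_PTFE = ln(0.0112/0.00726)/(2πk) = 0.4335/(2π·0.260) = 0.2654 m·K/W
ΣR = 0.001662 + 0.2654 = 0.2671 m·K/W
Q' = ΔT/ΣR = (367.2 K − 293.5 K)/0.2671 = 276 W/m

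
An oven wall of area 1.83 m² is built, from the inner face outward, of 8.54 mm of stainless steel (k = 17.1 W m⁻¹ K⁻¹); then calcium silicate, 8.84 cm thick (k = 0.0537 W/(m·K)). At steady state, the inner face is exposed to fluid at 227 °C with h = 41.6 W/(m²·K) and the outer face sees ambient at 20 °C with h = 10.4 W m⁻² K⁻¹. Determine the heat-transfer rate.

Q = 214 W

Resistance network (inner→outer):
  R_conv,in = 1/(hA) = 1/(41.6·1.83) = 0.01314 K/W
  R_stainless steel = L/(kA) = 0.00854/(17.1·1.83) = 2.729×10^-4 K/W
  R_calcium silicate = L/(kA) = 0.0884/(0.0537·1.83) = 0.8996 K/W
  R_conv,out = 1/(hA) = 1/(10.4·1.83) = 0.05254 K/W
ΣR = 0.01314 + 2.729×10^-4 + 0.8996 + 0.05254 = 0.9656 K/W
Q = ΔT/ΣR = (227 °C − 20 °C)/0.9656 = 214 W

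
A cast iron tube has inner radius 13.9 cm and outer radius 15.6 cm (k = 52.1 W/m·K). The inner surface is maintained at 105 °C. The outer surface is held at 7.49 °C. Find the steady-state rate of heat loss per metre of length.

Q' = 2πk·ΔT/ln(r₂/r₁) = 2π × 52.1 × 97.51 / ln(0.156/0.139) = 2.77×10^5 W/m

Q' = 2.77×10^5 W/m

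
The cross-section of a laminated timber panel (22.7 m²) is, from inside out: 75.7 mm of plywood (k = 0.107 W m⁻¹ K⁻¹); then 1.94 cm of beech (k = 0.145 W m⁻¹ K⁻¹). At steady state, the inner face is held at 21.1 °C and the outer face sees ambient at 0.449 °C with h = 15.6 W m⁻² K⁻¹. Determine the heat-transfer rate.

Q = 518 W

Treat each layer as a resistance in series:
  R_plywood = L/(kA) = 0.0757/(0.107·22.7) = 0.03117 K/W
  R_beech = L/(kA) = 0.0194/(0.145·22.7) = 0.005894 K/W
  R_conv,out = 1/(hA) = 1/(15.6·22.7) = 0.002824 K/W
ΣR = 0.03117 + 0.005894 + 0.002824 = 0.03989 K/W
Q = ΔT/ΣR = (21.1 °C − 0.449 °C)/0.03989 = 518 W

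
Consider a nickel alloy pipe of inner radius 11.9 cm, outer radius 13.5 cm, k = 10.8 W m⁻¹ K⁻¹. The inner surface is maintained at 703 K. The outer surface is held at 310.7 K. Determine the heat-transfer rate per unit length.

Q' = 2πk·ΔT/ln(r₂/r₁) = 2π × 10.8 × 392.3 / ln(0.135/0.119) = 2.11×10^5 W/m

Q' = 2.11×10^5 W/m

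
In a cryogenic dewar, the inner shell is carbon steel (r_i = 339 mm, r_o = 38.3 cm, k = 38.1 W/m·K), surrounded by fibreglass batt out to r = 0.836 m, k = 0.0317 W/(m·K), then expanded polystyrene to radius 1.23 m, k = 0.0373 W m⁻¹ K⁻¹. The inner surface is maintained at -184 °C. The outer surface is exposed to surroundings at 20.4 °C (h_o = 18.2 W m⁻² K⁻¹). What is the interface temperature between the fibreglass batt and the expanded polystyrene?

T = -17.9 °C

Resistance network (inner→outer):
  R_carbon steel = (1/0.339 − 1/0.383)/(4πk) = 0.3389/(4π·38.1) = 7.078×10^-4 K/W
  R_fibreglass batt = (1/0.383 − 1/0.836)/(4πk) = 1.415/(4π·0.0317) = 3.552 K/W
  R_expanded polystyrene = (1/0.836 − 1/1.23)/(4πk) = 0.3832/(4π·0.0373) = 0.8175 K/W
  R_conv,out = 1/(4πr²h) = 1/(4π·1.23²·18.2) = 0.002890 K/W
ΣR = 7.078×10^-4 + 3.552 + 0.8175 + 0.002890 = 4.373 K/W
Q = ΔT/ΣR = (-184 °C − 20.4 °C)/4.373 = -46.74 W
From the inner boundary to the fibreglass batt/expanded polystyrene interface, ΣR_partial = 3.553 K/W.
T_interface = T_in − Q·ΣR_partial = -184 °C − (-46.74)(3.553) = -17.9 °C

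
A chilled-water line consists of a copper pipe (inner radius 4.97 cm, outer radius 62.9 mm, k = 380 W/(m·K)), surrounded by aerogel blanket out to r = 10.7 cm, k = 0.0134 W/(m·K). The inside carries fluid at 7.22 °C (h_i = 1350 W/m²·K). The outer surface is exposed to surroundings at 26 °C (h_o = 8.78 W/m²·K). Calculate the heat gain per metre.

Treat each layer as a resistance in series:
  R'_conv,in = 1/(2πr h) = 1/(2π·0.0497·1350) = 0.002372 m·K/W
  R'_copper = ln(0.0629/0.0497)/(2πk) = 0.2355/(2π·380) = 9.865×10^-5 m·K/W
  R'_aerogel blanket = ln(0.107/0.0629)/(2πk) = 0.5313/(2π·0.0134) = 6.310 m·K/W
  R'_conv,out = 1/(2πr h) = 1/(2π·0.107·8.78) = 0.1694 m·K/W
ΣR = 0.002372 + 9.865×10^-5 + 6.310 + 0.1694 = 6.482 m·K/W
Q' = ΔT/ΣR = (7.22 °C − 26 °C)/6.482 = -2.90 W/m
(Negative Q' ⇒ heat flows inward; heat gain = 2.90 W/m.)

Q' = 2.90 W/m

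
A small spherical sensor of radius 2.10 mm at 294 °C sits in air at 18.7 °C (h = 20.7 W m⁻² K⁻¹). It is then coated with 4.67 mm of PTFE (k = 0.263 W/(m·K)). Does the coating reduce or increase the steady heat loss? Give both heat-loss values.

Critical radius for a sphere: r_cr = 2k/h = 0.0254 m = 2.54 cm.
Outer radius after coating: r₂ = 0.00210 + 0.00467 = 0.00677 m.
Since r₁ < r_cr and r₂ ≤ r_cr, the coating moves toward the maximum at r_cr — heat loss rises.
Bare: R = 1/(4πr₁²h) = 871.7 K/W; Q = 275.3/871.7 = 0.316 W.
Coated: R = R_cond + R_conv = 183.3 K/W; Q = 275.3/183.3 = 1.50 W.

increases: 0.316 → 1.50 W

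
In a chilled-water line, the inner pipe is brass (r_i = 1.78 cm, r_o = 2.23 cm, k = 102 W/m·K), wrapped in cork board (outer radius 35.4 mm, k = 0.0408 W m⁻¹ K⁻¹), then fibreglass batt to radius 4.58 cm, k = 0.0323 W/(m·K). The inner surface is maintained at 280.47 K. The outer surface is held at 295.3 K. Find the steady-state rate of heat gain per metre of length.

Q' = 4.83 W/m

Resistance network (inner→outer):
  R'_brass = ln(0.0223/0.0178)/(2πk) = 0.2254/(2π·102) = 3.517×10^-4 m·K/W
  R'_cork board = ln(0.0354/0.0223)/(2πk) = 0.4621/(2π·0.0408) = 1.803 m·K/W
  R'_fibreglass batt = ln(0.0458/0.0354)/(2πk) = 0.2576/(2π·0.0323) = 1.269 m·K/W
ΣR = 3.517×10^-4 + 1.803 + 1.269 = 3.072 m·K/W
Q' = ΔT/ΣR = (280.47 K − 295.3 K)/3.072 = -4.83 W/m
(Negative Q' ⇒ heat flows inward; heat gain = 4.83 W/m.)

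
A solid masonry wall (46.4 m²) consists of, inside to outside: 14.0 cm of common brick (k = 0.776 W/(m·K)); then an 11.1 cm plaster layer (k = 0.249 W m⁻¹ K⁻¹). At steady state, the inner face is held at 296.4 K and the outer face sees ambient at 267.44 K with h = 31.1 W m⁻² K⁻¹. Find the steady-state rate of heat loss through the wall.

Series thermal resistances, inner to outer:
  R_common brick = L/(kA) = 0.140/(0.776·46.4) = 0.003888 K/W
  R_plaster = L/(kA) = 0.111/(0.249·46.4) = 0.009607 K/W
  R_conv,out = 1/(hA) = 1/(31.1·46.4) = 6.930×10^-4 K/W
ΣR = 0.003888 + 0.009607 + 6.930×10^-4 = 0.01419 K/W
Q = ΔT/ΣR = (296.4 K − 267.44 K)/0.01419 = 2040 W

Q = 2040 W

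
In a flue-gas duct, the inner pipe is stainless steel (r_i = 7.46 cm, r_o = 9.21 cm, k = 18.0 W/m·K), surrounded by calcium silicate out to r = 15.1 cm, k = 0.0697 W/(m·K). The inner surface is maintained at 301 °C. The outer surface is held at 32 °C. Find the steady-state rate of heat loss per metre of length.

Series thermal resistances, inner to outer:
  R'_stainless steel = ln(0.0921/0.0746)/(2πk) = 0.2107/(2π·18.0) = 0.001863 m·K/W
  R'_calcium silicate = ln(0.151/0.0921)/(2πk) = 0.4944/(2π·0.0697) = 1.129 m·K/W
ΣR = 0.001863 + 1.129 = 1.131 m·K/W
Q' = ΔT/ΣR = (301 °C − 32 °C)/1.131 = 238 W/m

Q' = 238 W/m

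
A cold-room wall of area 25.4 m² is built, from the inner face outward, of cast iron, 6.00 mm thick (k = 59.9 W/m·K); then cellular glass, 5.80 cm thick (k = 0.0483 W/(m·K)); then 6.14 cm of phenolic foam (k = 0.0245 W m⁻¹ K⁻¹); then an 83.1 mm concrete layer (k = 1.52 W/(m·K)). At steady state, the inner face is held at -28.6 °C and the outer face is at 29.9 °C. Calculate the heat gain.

Series thermal resistances, inner to outer:
  R_cast iron = L/(kA) = 0.00600/(59.9·25.4) = 3.944×10^-6 K/W
  R_cellular glass = L/(kA) = 0.0580/(0.0483·25.4) = 0.04728 K/W
  R_phenolic foam = L/(kA) = 0.0614/(0.0245·25.4) = 0.09867 K/W
  R_concrete = L/(kA) = 0.0831/(1.52·25.4) = 0.002152 K/W
ΣR = 3.944×10^-6 + 0.04728 + 0.09867 + 0.002152 = 0.1481 K/W
Q = ΔT/ΣR = (-28.6 °C − 29.9 °C)/0.1481 = -395 W
(Negative Q ⇒ heat flows inward; heat gain = 395 W.)

Q = 395 W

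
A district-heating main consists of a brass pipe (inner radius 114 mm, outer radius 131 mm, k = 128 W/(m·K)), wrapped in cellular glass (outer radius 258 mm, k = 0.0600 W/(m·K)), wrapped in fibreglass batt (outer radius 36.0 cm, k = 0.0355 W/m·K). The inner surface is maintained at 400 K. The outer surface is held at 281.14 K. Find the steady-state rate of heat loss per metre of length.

Series thermal resistances, inner to outer:
  R'_brass = ln(0.131/0.114)/(2πk) = 0.1390/(2π·128) = 1.728×10^-4 m·K/W
  R'_cellular glass = ln(0.258/0.131)/(2πk) = 0.6778/(2π·0.0600) = 1.798 m·K/W
  R'_fibreglass batt = ln(0.360/0.258)/(2πk) = 0.3331/(2π·0.0355) = 1.494 m·K/W
ΣR = 1.728×10^-4 + 1.798 + 1.494 = 3.292 m·K/W
Q' = ΔT/ΣR = (400 K − 281.14 K)/3.292 = 36.1 W/m

Q' = 36.1 W/m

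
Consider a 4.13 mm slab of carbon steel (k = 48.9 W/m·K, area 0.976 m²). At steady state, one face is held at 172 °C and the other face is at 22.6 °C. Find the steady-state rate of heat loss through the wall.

Q = kA·ΔT/L = 48.9 × 0.976 × |172 °C − 22.6 °C| / 0.00413 = 1.73×10^6 W

Q = 1.73×10^6 W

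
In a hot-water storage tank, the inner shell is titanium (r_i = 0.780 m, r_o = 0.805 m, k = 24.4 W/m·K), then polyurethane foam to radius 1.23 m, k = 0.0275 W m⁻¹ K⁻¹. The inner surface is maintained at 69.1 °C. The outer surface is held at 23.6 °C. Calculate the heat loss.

Series thermal resistances, inner to outer:
  R_titanium = (1/0.780 − 1/0.805)/(4πk) = 0.03982/(4π·24.4) = 1.299×10^-4 K/W
  R_polyurethane foam = (1/0.805 − 1/1.23)/(4πk) = 0.4292/(4π·0.0275) = 1.242 K/W
ΣR = 1.299×10^-4 + 1.242 = 1.242 K/W
Q = ΔT/ΣR = (69.1 °C − 23.6 °C)/1.242 = 36.6 W

Q = 36.6 W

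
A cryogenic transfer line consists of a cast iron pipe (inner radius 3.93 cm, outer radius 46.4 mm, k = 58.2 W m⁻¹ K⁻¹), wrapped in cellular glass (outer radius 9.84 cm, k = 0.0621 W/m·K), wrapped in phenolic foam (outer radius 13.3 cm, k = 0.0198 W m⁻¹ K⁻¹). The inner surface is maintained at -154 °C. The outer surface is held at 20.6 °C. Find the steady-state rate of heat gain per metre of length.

Q' = 40.1 W/m

Series thermal resistances, inner to outer:
  R'_cast iron = ln(0.0464/0.0393)/(2πk) = 0.1661/(2π·58.2) = 4.542×10^-4 m·K/W
  R'_cellular glass = ln(0.0984/0.0464)/(2πk) = 0.7517/(2π·0.0621) = 1.927 m·K/W
  R'_phenolic foam = ln(0.133/0.0984)/(2πk) = 0.3013/(2π·0.0198) = 2.422 m·K/W
ΣR = 4.542×10^-4 + 1.927 + 2.422 = 4.349 m·K/W
Q' = ΔT/ΣR = (-154 °C − 20.6 °C)/4.349 = -40.1 W/m
(Negative Q' ⇒ heat flows inward; heat gain = 40.1 W/m.)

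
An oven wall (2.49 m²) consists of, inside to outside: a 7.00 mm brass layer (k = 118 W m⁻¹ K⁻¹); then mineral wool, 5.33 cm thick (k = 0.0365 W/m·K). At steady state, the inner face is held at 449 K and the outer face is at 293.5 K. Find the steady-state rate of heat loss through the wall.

Series thermal resistances, inner to outer:
  R_brass = L/(kA) = 0.00700/(118·2.49) = 2.382×10^-5 K/W
  R_mineral wool = L/(kA) = 0.0533/(0.0365·2.49) = 0.5865 K/W
ΣR = 2.382×10^-5 + 0.5865 = 0.5865 K/W
Q = ΔT/ΣR = (449 K − 293.5 K)/0.5865 = 265 W

Q = 265 W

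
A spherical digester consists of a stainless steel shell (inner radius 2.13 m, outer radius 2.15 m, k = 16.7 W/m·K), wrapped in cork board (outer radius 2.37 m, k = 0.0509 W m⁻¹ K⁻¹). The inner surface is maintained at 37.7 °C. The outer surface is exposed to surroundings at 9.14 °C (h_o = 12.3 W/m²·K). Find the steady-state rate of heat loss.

Treat each layer as a resistance in series:
  R_stainless steel = (1/2.13 − 1/2.15)/(4πk) = 0.004367/(4π·16.7) = 2.081×10^-5 K/W
  R_cork board = (1/2.15 − 1/2.37)/(4πk) = 0.04318/(4π·0.0509) = 0.06750 K/W
  R_conv,out = 1/(4πr²h) = 1/(4π·2.37²·12.3) = 0.001152 K/W
ΣR = 2.081×10^-5 + 0.06750 + 0.001152 = 0.06867 K/W
Q = ΔT/ΣR = (37.7 °C − 9.14 °C)/0.06867 = 416 W

Q = 416 W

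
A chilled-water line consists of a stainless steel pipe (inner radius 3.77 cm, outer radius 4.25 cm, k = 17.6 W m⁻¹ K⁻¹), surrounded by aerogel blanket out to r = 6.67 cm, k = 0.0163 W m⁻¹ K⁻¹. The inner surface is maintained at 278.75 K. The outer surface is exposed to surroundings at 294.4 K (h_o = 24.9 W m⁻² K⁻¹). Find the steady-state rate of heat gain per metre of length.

Q' = 3.48 W/m

Resistance network (inner→outer):
  R'_stainless steel = ln(0.0425/0.0377)/(2πk) = 0.1198/(2π·17.6) = 0.001084 m·K/W
  R'_aerogel blanket = ln(0.0667/0.0425)/(2πk) = 0.4507/(2π·0.0163) = 4.401 m·K/W
  R'_conv,out = 1/(2πr h) = 1/(2π·0.0667·24.9) = 0.09583 m·K/W
ΣR = 0.001084 + 4.401 + 0.09583 = 4.498 m·K/W
Q' = ΔT/ΣR = (278.75 K − 294.4 K)/4.498 = -3.48 W/m
(Negative Q' ⇒ heat flows inward; heat gain = 3.48 W/m.)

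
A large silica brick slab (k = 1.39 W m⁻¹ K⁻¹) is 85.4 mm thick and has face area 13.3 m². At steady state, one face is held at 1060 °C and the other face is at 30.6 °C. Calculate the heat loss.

Q = 2.23×10^5 W

Q = kA·ΔT/L = 1.39 × 13.3 × |1060 °C − 30.6 °C| / 0.0854 = 2.23×10^5 W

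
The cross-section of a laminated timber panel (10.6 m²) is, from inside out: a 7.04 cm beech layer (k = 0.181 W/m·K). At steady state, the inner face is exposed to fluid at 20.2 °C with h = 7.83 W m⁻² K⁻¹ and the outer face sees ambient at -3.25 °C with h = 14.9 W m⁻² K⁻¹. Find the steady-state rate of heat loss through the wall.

Resistance network (inner→outer):
  R_conv,in = 1/(hA) = 1/(7.83·10.6) = 0.01205 K/W
  R_beech = L/(kA) = 0.0704/(0.181·10.6) = 0.03669 K/W
  R_conv,out = 1/(hA) = 1/(14.9·10.6) = 0.006332 K/W
ΣR = 0.01205 + 0.03669 + 0.006332 = 0.05507 K/W
Q = ΔT/ΣR = (20.2 °C − -3.25 °C)/0.05507 = 426 W

Q = 426 W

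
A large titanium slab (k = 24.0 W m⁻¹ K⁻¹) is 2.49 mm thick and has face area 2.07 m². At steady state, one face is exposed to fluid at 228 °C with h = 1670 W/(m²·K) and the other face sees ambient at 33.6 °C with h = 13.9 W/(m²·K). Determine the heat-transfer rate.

Q = 5.54 kW

Resistance network (inner→outer):
  R_conv,in = 1/(hA) = 1/(1670·2.07) = 2.893×10^-4 K/W
  R_titanium = L/(kA) = 0.00249/(24.0·2.07) = 5.012×10^-5 K/W
  R_conv,out = 1/(hA) = 1/(13.9·2.07) = 0.03475 K/W
ΣR = 2.893×10^-4 + 5.012×10^-5 + 0.03475 = 0.03509 K/W
Q = ΔT/ΣR = (228 °C − 33.6 °C)/0.03509 = 5540 W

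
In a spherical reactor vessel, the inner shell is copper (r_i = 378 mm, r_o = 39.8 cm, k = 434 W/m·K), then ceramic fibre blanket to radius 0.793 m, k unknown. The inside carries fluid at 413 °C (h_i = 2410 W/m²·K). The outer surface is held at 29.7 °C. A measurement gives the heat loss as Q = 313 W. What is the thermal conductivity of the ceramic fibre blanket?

ΣR = ΔT/Q = |413 − 29.7|/313 = 1.225 K/W
Known resistances:
  R_conv,in = 1/(4πr²h) = 1/(4π·0.378²·2410) = 2.311×10^-4 K/W
  R_copper = (1/0.378 − 1/0.398)/(4πk) = 0.1329/(4π·434) = 2.438×10^-5 K/W
R_ceramic fibre blanket = ΣR − ΣR_known = 1.225 − 2.555×10^-4 = 1.225 K/W
(1/r₁−1/r₂)/(4πk) = 1.225 ⇒ k = 1.252/(4π·1.225) = 0.0813 W/m·K

k = 0.0813 W/m·K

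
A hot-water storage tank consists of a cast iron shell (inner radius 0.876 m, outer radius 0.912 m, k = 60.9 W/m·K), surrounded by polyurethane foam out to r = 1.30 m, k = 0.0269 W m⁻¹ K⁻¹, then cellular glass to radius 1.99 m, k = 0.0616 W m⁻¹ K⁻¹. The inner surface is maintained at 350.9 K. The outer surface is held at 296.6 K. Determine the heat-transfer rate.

Q = 41.4 W

Series thermal resistances, inner to outer:
  R_cast iron = (1/0.876 − 1/0.912)/(4πk) = 0.04506/(4π·60.9) = 5.888×10^-5 K/W
  R_polyurethane foam = (1/0.912 − 1/1.30)/(4πk) = 0.3273/(4π·0.0269) = 0.9681 K/W
  R_cellular glass = (1/1.30 − 1/1.99)/(4πk) = 0.2667/(4π·0.0616) = 0.3446 K/W
ΣR = 5.888×10^-5 + 0.9681 + 0.3446 = 1.313 K/W
Q = ΔT/ΣR = (350.9 K − 296.6 K)/1.313 = 41.4 W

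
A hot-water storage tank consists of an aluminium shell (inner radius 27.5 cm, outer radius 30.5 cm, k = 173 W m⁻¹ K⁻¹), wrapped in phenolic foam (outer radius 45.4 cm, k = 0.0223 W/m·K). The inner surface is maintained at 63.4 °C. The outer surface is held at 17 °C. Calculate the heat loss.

Q = 12.1 W

Treat each layer as a resistance in series:
  R_aluminium = (1/0.275 − 1/0.305)/(4πk) = 0.3577/(4π·173) = 1.645×10^-4 K/W
  R_phenolic foam = (1/0.305 − 1/0.454)/(4πk) = 1.076/(4π·0.0223) = 3.840 K/W
ΣR = 1.645×10^-4 + 3.840 = 3.840 K/W
Q = ΔT/ΣR = (63.4 °C − 17 °C)/3.840 = 12.1 W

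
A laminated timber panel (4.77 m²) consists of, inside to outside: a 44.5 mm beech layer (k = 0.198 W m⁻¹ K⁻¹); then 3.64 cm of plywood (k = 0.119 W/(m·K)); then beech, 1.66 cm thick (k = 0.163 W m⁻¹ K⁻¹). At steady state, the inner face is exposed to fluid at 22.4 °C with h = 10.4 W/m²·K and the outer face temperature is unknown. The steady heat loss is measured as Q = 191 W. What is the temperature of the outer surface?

T_out = -6.78 °C

Sum the resistances:
  R_conv,in = 1/(hA) = 1/(10.4·4.77) = 0.02016 K/W
  R_beech = L/(kA) = 0.0445/(0.198·4.77) = 0.04712 K/W
  R_plywood = L/(kA) = 0.0364/(0.119·4.77) = 0.06413 K/W
  R_beech = L/(kA) = 0.0166/(0.163·4.77) = 0.02135 K/W
ΣR = 0.1528 K/W
ΔT = Q·ΣR = 191 × 0.1528 = 29.18 K
Heat flows outward, so T_out = T_in − ΔT = 22.4 − 29.18 = -6.78 °C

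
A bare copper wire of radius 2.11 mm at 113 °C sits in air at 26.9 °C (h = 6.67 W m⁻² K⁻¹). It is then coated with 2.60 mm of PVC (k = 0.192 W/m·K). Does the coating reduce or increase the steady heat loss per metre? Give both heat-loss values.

Critical radius for a cylinder: r_cr = k/h = 0.0288 m = 2.88 cm.
Outer radius after coating: r₂ = 0.00211 + 0.00260 = 0.00471 m.
Since r₁ < r_cr and r₂ ≤ r_cr, the coating moves toward the maximum at r_cr — heat loss rises.
Bare: R = 1/(2πr₁h) = 11.31 m·K/W; Q = 86.1/11.31 = 7.61 W/m.
Coated: R = R_cond + R_conv = 5.732 m·K/W; Q = 86.1/5.732 = 15.0 W/m.

increases: 7.61 → 15.0 W/m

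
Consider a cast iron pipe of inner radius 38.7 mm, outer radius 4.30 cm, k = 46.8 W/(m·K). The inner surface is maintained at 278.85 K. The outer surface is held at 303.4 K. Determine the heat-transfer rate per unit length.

Q' = 2πk·ΔT/ln(r₂/r₁) = 2π × 46.8 × 24.55 / ln(0.0430/0.0387) = 68500 W/m

Q' = 68.5 kW/m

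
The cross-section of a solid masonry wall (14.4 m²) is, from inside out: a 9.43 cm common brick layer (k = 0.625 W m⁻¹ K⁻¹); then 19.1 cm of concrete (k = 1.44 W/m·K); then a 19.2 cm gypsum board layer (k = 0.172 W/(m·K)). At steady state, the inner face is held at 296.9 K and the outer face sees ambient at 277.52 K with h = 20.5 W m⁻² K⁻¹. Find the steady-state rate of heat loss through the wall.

Treat each layer as a resistance in series:
  R_common brick = L/(kA) = 0.0943/(0.625·14.4) = 0.01048 K/W
  R_concrete = L/(kA) = 0.191/(1.44·14.4) = 0.009211 K/W
  R_gypsum board = L/(kA) = 0.192/(0.172·14.4) = 0.07752 K/W
  R_conv,out = 1/(hA) = 1/(20.5·14.4) = 0.003388 K/W
ΣR = 0.01048 + 0.009211 + 0.07752 + 0.003388 = 0.1006 K/W
Q = ΔT/ΣR = (296.9 K − 277.52 K)/0.1006 = 193 W

Q = 193 W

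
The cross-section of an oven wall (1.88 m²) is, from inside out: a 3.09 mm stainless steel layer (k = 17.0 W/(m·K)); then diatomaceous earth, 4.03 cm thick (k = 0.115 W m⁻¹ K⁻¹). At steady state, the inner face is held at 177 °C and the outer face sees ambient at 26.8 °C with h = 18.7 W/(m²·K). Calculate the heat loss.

Treat each layer as a resistance in series:
  R_stainless steel = L/(kA) = 0.00309/(17.0·1.88) = 9.668×10^-5 K/W
  R_diatomaceous earth = L/(kA) = 0.0403/(0.115·1.88) = 0.1864 K/W
  R_conv,out = 1/(hA) = 1/(18.7·1.88) = 0.02844 K/W
ΣR = 9.668×10^-5 + 0.1864 + 0.02844 = 0.2149 K/W
Q = ΔT/ΣR = (177 °C − 26.8 °C)/0.2149 = 699 W

Q = 699 W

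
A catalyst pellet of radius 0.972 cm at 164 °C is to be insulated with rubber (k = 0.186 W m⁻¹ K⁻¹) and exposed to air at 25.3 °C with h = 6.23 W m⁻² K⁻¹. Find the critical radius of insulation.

For a sphere, r_cr = 2k_ins/h = 2·0.186/6.23 = 0.0597 m = 5.97 cm

r_cr = 5.97 cm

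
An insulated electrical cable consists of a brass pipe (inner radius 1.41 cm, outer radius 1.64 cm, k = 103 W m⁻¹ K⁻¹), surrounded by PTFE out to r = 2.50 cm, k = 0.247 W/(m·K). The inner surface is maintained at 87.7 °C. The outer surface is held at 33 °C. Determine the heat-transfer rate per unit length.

Q' = 201 W/m

Series thermal resistances, inner to outer:
  R'_brass = ln(0.0164/0.0141)/(2πk) = 0.1511/(2π·103) = 2.335×10^-4 m·K/W
  R'_PTFE = ln(0.0250/0.0164)/(2πk) = 0.4216/(2π·0.247) = 0.2717 m·K/W
ΣR = 2.335×10^-4 + 0.2717 = 0.2719 m·K/W
Q' = ΔT/ΣR = (87.7 °C − 33 °C)/0.2719 = 201 W/m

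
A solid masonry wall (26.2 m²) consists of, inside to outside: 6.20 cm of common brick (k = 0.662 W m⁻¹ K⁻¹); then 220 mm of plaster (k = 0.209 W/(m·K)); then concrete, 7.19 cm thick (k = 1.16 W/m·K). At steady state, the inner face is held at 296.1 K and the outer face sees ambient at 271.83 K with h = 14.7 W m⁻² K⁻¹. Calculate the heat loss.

Q = 498 W

Resistance network (inner→outer):
  R_common brick = L/(kA) = 0.0620/(0.662·26.2) = 0.003575 K/W
  R_plaster = L/(kA) = 0.220/(0.209·26.2) = 0.04018 K/W
  R_concrete = L/(kA) = 0.0719/(1.16·26.2) = 0.002366 K/W
  R_conv,out = 1/(hA) = 1/(14.7·26.2) = 0.002596 K/W
ΣR = 0.003575 + 0.04018 + 0.002366 + 0.002596 = 0.04872 K/W
Q = ΔT/ΣR = (296.1 K − 271.83 K)/0.04872 = 498 W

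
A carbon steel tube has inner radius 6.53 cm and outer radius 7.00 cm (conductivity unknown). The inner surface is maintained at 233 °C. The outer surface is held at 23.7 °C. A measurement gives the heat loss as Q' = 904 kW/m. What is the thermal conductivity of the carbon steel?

k = 47.8 W/m·K

ΣR = ΔT/Q' = |233 − 23.7|/9.04×10^5 = 2.315×10^-4 m·K/W
ln(r₂/r₁)/(2πk) = 2.315×10^-4 ⇒ k = 0.06950/(2π·2.315×10^-4) = 47.8 W/m·K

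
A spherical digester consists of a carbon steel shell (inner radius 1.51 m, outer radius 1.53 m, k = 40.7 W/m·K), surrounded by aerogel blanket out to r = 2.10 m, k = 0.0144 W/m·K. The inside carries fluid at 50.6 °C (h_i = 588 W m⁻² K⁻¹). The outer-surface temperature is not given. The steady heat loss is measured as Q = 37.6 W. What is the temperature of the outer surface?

T_out = 13.7 °C

Sum the resistances:
  R_conv,in = 1/(4πr²h) = 1/(4π·1.51²·588) = 5.936×10^-5 K/W
  R_carbon steel = (1/1.51 − 1/1.53)/(4πk) = 0.008657/(4π·40.7) = 1.693×10^-5 K/W
  R_aerogel blanket = (1/1.53 − 1/2.10)/(4πk) = 0.1774/(4π·0.0144) = 0.9804 K/W
ΣR = 0.9805 K/W
ΔT = Q·ΣR = 37.6 × 0.9805 = 36.87 K
Heat flows outward, so T_out = T_in − ΔT = 50.6 − 36.87 = 13.7 °C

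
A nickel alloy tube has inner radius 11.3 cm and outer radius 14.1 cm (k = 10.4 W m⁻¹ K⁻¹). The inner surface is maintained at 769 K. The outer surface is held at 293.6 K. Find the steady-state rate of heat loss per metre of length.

Q' = 140 kW/m

Q' = 2πk·ΔT/ln(r₂/r₁) = 2π × 10.4 × 475.4 / ln(0.141/0.113) = 1.40×10^5 W/m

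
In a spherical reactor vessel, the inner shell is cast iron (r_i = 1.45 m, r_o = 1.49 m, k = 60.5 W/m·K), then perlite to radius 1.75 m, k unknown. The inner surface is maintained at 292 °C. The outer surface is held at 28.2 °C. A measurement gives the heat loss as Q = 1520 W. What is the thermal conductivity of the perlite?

k = 0.0457 W/m·K

ΣR = ΔT/Q = |292 − 28.2|/1520 = 0.1736 K/W
Known resistances:
  R_cast iron = (1/1.45 − 1/1.49)/(4πk) = 0.01851/(4π·60.5) = 2.435×10^-5 K/W
R_perlite = ΣR − ΣR_known = 0.1736 − 2.435×10^-5 = 0.1736 K/W
(1/r₁−1/r₂)/(4πk) = 0.1736 ⇒ k = 0.09971/(4π·0.1736) = 0.0457 W/m·K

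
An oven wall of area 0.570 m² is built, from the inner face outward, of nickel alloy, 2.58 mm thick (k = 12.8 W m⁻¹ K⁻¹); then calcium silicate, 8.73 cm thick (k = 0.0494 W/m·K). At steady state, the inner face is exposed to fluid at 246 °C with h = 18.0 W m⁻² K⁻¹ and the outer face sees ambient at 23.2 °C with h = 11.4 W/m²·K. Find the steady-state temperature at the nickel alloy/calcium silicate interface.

T = 239 °C

Treat each layer as a resistance in series:
  R_conv,in = 1/(hA) = 1/(18.0·0.570) = 0.09747 K/W
  R_nickel alloy = L/(kA) = 0.00258/(12.8·0.570) = 3.536×10^-4 K/W
  R_calcium silicate = L/(kA) = 0.0873/(0.0494·0.570) = 3.100 K/W
  R_conv,out = 1/(hA) = 1/(11.4·0.570) = 0.1539 K/W
ΣR = 0.09747 + 3.536×10^-4 + 3.100 + 0.1539 = 3.352 K/W
Q = ΔT/ΣR = (246 °C − 23.2 °C)/3.352 = 66.47 W
From the inner boundary to the nickel alloy/calcium silicate interface, ΣR_partial = 0.09782 K/W.
T_interface = T_in − Q·ΣR_partial = 246 °C − (66.47)(0.09782) = 239 °C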